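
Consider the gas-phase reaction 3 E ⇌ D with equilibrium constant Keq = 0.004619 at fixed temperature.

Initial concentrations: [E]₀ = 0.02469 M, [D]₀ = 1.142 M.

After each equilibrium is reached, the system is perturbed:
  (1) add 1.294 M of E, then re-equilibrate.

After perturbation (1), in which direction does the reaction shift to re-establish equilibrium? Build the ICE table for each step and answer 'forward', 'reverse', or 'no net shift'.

Direction: forward

Q₀ = 7.5876e+04 vs Keq = 0.004619 ⇒ Q>K, reverse
Step 1:
                    E           D
  init        0.02469       1.142
  Δ             3.031       -1.01
  eq            3.055      0.1318
  solve Keq expr → x = -1.01; check Q = 0.004619
Then add 1.294 M of E.
Step 2:
                    E           D
  init          4.349      0.1318
  Δ           -0.4355      0.1452
  eq            3.914      0.2769
  solve Keq expr → x = 0.1452; check Q = 0.004619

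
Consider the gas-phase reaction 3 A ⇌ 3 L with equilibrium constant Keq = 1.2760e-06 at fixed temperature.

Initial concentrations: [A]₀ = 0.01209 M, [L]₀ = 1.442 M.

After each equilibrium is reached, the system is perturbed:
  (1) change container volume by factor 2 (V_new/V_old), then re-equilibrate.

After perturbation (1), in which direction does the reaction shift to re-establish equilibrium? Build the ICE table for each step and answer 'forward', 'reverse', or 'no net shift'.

Direction: no net shift

Q₀ = 1.6967e+06 vs Keq = 1.2760e-06 ⇒ Q>K, reverse
Step 1:
                    A           L
  Initial     0.01209       1.442
  Change        1.426      -1.426
  Equil         1.438      0.0156
  solve Keq expr → x = -0.4755; check Q = 1.2760e-06
Then change container volume by factor 2 (V_new/V_old).
Step 2:
                    A           L
  Initial      0.7192    0.007801
  Change            0           0
  Equil        0.7192    0.007801
  solve Keq expr → x = 0; check Q = 1.2760e-06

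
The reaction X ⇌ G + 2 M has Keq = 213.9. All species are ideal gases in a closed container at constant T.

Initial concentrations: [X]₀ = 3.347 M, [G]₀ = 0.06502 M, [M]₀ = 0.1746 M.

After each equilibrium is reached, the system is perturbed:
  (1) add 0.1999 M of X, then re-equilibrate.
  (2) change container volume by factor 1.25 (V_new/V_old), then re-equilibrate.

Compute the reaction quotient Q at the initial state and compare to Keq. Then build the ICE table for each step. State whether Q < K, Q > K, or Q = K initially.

Q₀ = 5.9222e-04 vs Keq = 213.9 ⇒ Q<K, forward
Step 1:
                  X         G         M
  Initial     3.347   0.06502    0.1746
  Change     -2.868     2.868     5.736
  Equil       0.479     2.933     5.911
  solve Keq expr → x = 2.868; check Q = 213.9
Then add 0.1999 M of X.
Step 2:
                  X         G         M
  Initial    0.6789     2.933     5.911
  Change    -0.1324    0.1324    0.2648
  Equil      0.5465     3.065     6.175
  solve Keq expr → x = 0.1324; check Q = 213.9
Then change container volume by factor 1.25 (V_new/V_old).
Step 3:
                  X         G         M
  Initial    0.4372     2.452      4.94
  Change     -0.116     0.116     0.232
  Equil      0.3212     2.568     5.172
  solve Keq expr → x = 0.116; check Q = 213.9

Q₀ = 5.9222e-04; Q < K (proceeds forward)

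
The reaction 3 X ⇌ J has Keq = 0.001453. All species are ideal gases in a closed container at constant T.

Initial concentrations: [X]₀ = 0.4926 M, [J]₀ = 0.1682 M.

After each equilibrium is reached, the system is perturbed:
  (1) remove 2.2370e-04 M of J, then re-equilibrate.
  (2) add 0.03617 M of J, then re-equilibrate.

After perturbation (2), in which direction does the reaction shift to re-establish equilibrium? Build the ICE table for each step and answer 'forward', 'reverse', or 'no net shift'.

Direction: reverse

Q₀ = 1.407 vs Keq = 0.001453 ⇒ Q>K, reverse
Step 1:
                  X         J
  init       0.4926    0.1682
  Δ          0.5003   -0.1668
  eq         0.9929  0.001422
  solve Keq expr → x = -0.1668; check Q = 0.001453
Then remove 2.2370e-04 M of J.
Step 2:
                  X         J
  init       0.9929  0.001199
  Δ       -6.6256e-04 2.2085e-04
  eq         0.9923   0.00142
  solve Keq expr → x = 2.2085e-04; check Q = 0.001453
Then add 0.03617 M of J.
Step 3:
                  X         J
  init       0.9923   0.03759
  Δ           0.107  -0.03566
  eq          1.099   0.00193
  solve Keq expr → x = -0.03566; check Q = 0.001453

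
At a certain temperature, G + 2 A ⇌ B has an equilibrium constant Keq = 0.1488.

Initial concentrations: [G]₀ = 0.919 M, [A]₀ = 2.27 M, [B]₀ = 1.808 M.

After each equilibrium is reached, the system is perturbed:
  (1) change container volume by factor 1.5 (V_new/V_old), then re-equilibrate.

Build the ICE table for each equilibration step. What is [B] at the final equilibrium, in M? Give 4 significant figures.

Q₀ = 0.3818 vs Keq = 0.1488 ⇒ Q>K, reverse
Step 1:
                  G         A         B
  Initial     0.919      2.27     1.808
  Change     0.3032    0.6065   -0.3032
  Equil       1.222     2.876     1.505
  solve Keq expr → x = -0.3032; check Q = 0.1488
Then change container volume by factor 1.5 (V_new/V_old).
Step 2:
                  G         A         B
  Initial    0.8148     1.918     1.003
  Change     0.1975     0.395   -0.1975
  Equil       1.012     2.313    0.8057
  solve Keq expr → x = -0.1975; check Q = 0.1488

[B]_eq = 0.8057 M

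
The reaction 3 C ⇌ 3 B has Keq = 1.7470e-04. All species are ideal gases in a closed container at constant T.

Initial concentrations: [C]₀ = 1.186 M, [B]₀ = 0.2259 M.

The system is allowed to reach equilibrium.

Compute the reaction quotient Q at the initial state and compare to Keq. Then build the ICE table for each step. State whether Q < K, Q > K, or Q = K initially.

Q₀ = 0.00691; Q > K (proceeds reverse)

Q₀ = 0.00691 vs Keq = 1.7470e-04 ⇒ Q>K, reverse
Step 1:
                  C         B
  I           1.186    0.2259
  C          0.1512   -0.1512
  E           1.337   0.07475
  solve Keq expr → x = -0.05038; check Q = 1.7470e-04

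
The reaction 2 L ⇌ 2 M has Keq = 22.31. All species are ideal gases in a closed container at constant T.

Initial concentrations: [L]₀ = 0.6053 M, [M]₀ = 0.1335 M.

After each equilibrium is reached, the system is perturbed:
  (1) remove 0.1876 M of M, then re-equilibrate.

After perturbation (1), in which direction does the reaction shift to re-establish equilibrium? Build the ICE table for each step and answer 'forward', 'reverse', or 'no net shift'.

Q₀ = 0.04864 vs Keq = 22.31 ⇒ Q<K, forward
Step 1:
                   L          M
  Initial     0.6053     0.1335
  Change     -0.4762     0.4762
  Equil       0.1291     0.6097
  solve Keq expr → x = 0.2381; check Q = 22.31
Then remove 0.1876 M of M.
Step 2:
                   L          M
  Initial     0.1291     0.4221
  Change    -0.03278    0.03278
  Equil      0.09631     0.4549
  solve Keq expr → x = 0.01639; check Q = 22.31

Direction: forward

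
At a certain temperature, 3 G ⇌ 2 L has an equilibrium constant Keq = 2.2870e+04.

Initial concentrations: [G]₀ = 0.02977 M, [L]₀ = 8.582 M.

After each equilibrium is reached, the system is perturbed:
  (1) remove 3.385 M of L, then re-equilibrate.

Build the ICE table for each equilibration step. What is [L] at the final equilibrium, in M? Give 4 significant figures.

Q₀ = 2.7915e+06 vs Keq = 2.2870e+04 ⇒ Q>K, reverse
Step 1:
                   G          L
  I          0.02977      8.582
  C            0.117   -0.07801
  E           0.1468      8.504
  solve Keq expr → x = -0.039; check Q = 2.2870e+04
Then remove 3.385 M of L.
Step 2:
                   G          L
  I           0.1468      5.119
  C         -0.04176    0.02784
  E            0.105      5.147
  solve Keq expr → x = 0.01392; check Q = 2.2870e+04

[L]_eq = 5.147 M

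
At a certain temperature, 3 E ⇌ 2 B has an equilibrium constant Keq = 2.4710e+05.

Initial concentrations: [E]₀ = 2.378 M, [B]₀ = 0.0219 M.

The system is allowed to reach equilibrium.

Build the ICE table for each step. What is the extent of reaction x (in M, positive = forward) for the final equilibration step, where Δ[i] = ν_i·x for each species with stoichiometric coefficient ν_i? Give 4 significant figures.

x = 0.7854 M

Q₀ = 3.5666e-05 vs Keq = 2.4710e+05 ⇒ Q<K, forward
Step 1:
                   E          B
  init         2.378     0.0219
  Δ           -2.356      1.571
  eq         0.02173      1.593
  solve Keq expr → x = 0.7854; check Q = 2.4710e+05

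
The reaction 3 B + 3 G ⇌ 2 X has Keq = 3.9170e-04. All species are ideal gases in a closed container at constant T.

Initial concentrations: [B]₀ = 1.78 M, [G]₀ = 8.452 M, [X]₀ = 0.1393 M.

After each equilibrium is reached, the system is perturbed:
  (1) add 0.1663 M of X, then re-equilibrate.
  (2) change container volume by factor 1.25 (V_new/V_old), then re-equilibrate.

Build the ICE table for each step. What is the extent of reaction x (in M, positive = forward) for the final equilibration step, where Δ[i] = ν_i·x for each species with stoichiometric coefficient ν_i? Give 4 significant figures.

Q₀ = 5.6985e-06 vs Keq = 3.9170e-04 ⇒ Q<K, forward
Step 1:
                    B           G           X
  init           1.78       8.452      0.1393
  Δ           -0.6128     -0.6128      0.4085
  eq            1.167       7.839      0.5478
  solve Keq expr → x = 0.2043; check Q = 3.9170e-04
Then add 0.1663 M of X.
Step 2:
                    B           G           X
  init          1.167       7.839      0.7141
  Δ            0.1103      0.1103    -0.07354
  eq            1.278        7.95      0.6406
  solve Keq expr → x = -0.03677; check Q = 3.9170e-04
Then change container volume by factor 1.25 (V_new/V_old).
Step 3:
                    B           G           X
  init          1.022        6.36      0.5124
  Δ            0.1464      0.1464    -0.09761
  eq            1.168       6.506      0.4148
  solve Keq expr → x = -0.04881; check Q = 3.9170e-04

x = -0.04881 M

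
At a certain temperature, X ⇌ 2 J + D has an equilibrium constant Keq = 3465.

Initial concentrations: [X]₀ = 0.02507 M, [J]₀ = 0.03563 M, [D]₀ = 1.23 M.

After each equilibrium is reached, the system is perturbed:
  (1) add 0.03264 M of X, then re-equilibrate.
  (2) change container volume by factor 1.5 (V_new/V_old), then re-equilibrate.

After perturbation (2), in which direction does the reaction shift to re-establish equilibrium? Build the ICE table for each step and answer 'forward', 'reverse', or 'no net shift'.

Q₀ = 0.06228 vs Keq = 3465 ⇒ Q<K, forward
Step 1:
                   X          J          D
  I          0.02507    0.03563       1.23
  C         -0.02507    0.05013    0.02507
  E       2.6643e-06    0.08576      1.255
  solve Keq expr → x = 0.02507; check Q = 3465
Then add 0.03264 M of X.
Step 2:
                   X          J          D
  I          0.03264    0.08576      1.255
  C         -0.03263    0.06527    0.03263
  E       8.4773e-06      0.151      1.288
  solve Keq expr → x = 0.03263; check Q = 3465
Then change container volume by factor 1.5 (V_new/V_old).
Step 3:
                   X          J          D
  I       5.6515e-06     0.1007     0.8585
  C       -3.1394e-06 6.2788e-06 3.1394e-06
  E       2.5121e-06     0.1007     0.8585
  solve Keq expr → x = 3.1394e-06; check Q = 3465

Direction: forward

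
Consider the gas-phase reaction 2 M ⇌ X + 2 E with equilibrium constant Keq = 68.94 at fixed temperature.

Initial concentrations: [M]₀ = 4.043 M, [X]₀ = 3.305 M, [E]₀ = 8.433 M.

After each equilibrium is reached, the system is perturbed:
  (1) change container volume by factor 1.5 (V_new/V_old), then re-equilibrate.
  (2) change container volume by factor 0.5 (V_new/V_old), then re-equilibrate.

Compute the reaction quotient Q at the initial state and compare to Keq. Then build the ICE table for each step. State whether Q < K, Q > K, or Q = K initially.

Q₀ = 14.38; Q < K (proceeds forward)

Q₀ = 14.38 vs Keq = 68.94 ⇒ Q<K, forward
Step 1:
                   M          X          E
  Initial      4.043      3.305      8.433
  Change      -1.596     0.7981      1.596
  Equil        2.447      4.103      10.03
  solve Keq expr → x = 0.7981; check Q = 68.94
Then change container volume by factor 1.5 (V_new/V_old).
Step 2:
                   M          X          E
  Initial      1.631      2.735      6.686
  Change     -0.2261     0.1131     0.2261
  Equil        1.405      2.848      6.912
  solve Keq expr → x = 0.1131; check Q = 68.94
Then change container volume by factor 0.5 (V_new/V_old).
Step 3:
                   M          X          E
  Initial       2.81      5.697      13.82
  Change      0.8001    -0.4001    -0.8001
  Equil         3.61      5.297      13.02
  solve Keq expr → x = -0.4001; check Q = 68.94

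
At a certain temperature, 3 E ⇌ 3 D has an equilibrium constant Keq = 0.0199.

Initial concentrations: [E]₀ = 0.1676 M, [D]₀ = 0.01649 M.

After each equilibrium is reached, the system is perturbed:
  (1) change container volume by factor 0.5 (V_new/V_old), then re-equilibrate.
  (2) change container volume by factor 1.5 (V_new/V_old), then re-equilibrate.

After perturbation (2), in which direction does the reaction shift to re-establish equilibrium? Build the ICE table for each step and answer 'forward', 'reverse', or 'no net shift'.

Q₀ = 9.5245e-04 vs Keq = 0.0199 ⇒ Q<K, forward
Step 1:
                    E           D
  I            0.1676     0.01649
  C          -0.02276     0.02276
  E            0.1448     0.03925
  solve Keq expr → x = 0.007587; check Q = 0.0199
Then change container volume by factor 0.5 (V_new/V_old).
Step 2:
                    E           D
  I            0.2897      0.0785
  C                 0           0
  E            0.2897      0.0785
  solve Keq expr → x = 0; check Q = 0.0199
Then change container volume by factor 1.5 (V_new/V_old).
Step 3:
                    E           D
  I            0.1931     0.05233
  C                 0           0
  E            0.1931     0.05233
  solve Keq expr → x = 0; check Q = 0.0199

Direction: no net shift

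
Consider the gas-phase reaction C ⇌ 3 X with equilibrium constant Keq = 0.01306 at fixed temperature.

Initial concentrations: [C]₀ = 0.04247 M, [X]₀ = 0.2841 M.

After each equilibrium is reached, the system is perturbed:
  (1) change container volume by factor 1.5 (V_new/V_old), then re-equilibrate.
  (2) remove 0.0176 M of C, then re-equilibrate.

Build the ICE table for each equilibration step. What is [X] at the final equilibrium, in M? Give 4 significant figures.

Q₀ = 0.5399 vs Keq = 0.01306 ⇒ Q>K, reverse
Step 1:
                  C         X
  I         0.04247    0.2841
  C         0.05818   -0.1746
  E          0.1007    0.1095
  solve Keq expr → x = -0.05818; check Q = 0.01306
Then change container volume by factor 1.5 (V_new/V_old).
Step 2:
                  C         X
  I          0.0671   0.07303
  C       -0.006492   0.01948
  E         0.06061   0.09251
  solve Keq expr → x = 0.006492; check Q = 0.01306
Then remove 0.0176 M of C.
Step 3:
                  C         X
  I         0.04301   0.09251
  C        0.002756 -0.008269
  E         0.04577   0.08424
  solve Keq expr → x = -0.002756; check Q = 0.01306

[X]_eq = 0.08424 M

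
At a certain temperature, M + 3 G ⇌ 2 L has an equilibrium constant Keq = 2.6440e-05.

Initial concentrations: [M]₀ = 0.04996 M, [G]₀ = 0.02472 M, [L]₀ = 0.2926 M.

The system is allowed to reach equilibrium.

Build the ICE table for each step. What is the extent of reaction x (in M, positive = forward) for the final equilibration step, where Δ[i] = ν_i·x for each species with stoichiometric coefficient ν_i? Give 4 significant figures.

x = -0.1459 M

Q₀ = 1.1344e+05 vs Keq = 2.6440e-05 ⇒ Q>K, reverse
Step 1:
                  M         G         L
  I         0.04996   0.02472    0.2926
  C          0.1459    0.4378   -0.2919
  E          0.1959    0.4625 7.1595e-04
  solve Keq expr → x = -0.1459; check Q = 2.6440e-05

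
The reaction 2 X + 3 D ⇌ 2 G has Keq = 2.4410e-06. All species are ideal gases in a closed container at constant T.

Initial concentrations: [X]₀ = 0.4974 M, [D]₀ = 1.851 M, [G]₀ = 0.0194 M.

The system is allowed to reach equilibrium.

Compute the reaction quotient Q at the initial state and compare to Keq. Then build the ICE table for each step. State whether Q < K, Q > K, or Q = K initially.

Q₀ = 2.3987e-04 vs Keq = 2.4410e-06 ⇒ Q>K, reverse
Step 1:
                   X          D          G
  Initial     0.4974      1.851     0.0194
  Change     0.01733      0.026   -0.01733
  Equil       0.5147      1.877   0.002068
  solve Keq expr → x = -0.008666; check Q = 2.4410e-06

Q₀ = 2.3987e-04; Q > K (proceeds reverse)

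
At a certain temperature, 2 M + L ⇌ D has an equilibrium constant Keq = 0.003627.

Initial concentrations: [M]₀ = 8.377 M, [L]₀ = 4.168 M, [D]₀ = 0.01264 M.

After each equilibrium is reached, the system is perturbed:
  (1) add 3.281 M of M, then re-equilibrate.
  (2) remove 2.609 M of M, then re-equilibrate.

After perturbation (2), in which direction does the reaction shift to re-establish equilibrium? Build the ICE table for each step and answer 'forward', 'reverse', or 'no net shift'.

Direction: reverse

Q₀ = 4.3216e-05 vs Keq = 0.003627 ⇒ Q<K, forward
Step 1:
                    M           L           D
  Initial       8.377       4.168     0.01264
  Change       -1.269     -0.6347      0.6347
  Equil         7.108       3.533      0.6474
  solve Keq expr → x = 0.6347; check Q = 0.003627
Then add 3.281 M of M.
Step 2:
                    M           L           D
  Initial       10.39       3.533      0.6474
  Change      -0.7971     -0.3986      0.3986
  Equil         9.591       3.135       1.046
  solve Keq expr → x = 0.3986; check Q = 0.003627
Then remove 2.609 M of M.
Step 3:
                    M           L           D
  Initial       6.982       3.135       1.046
  Change       0.6374      0.3187     -0.3187
  Equil          7.62       3.453      0.7272
  solve Keq expr → x = -0.3187; check Q = 0.003627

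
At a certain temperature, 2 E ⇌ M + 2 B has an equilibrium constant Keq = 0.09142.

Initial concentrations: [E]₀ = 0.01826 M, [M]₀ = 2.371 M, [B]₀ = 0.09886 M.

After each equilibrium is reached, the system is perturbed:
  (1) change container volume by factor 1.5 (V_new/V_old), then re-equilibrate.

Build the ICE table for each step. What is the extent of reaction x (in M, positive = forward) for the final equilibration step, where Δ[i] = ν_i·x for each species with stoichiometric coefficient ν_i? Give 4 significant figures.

Q₀ = 69.5 vs Keq = 0.09142 ⇒ Q>K, reverse
Step 1:
                   E          M          B
  Initial    0.01826      2.371    0.09886
  Change      0.0795   -0.03975    -0.0795
  Equil      0.09776      2.331    0.01936
  solve Keq expr → x = -0.03975; check Q = 0.09142
Then change container volume by factor 1.5 (V_new/V_old).
Step 2:
                   E          M          B
  Initial    0.06517      1.554    0.01291
  Change    -0.00233   0.001165    0.00233
  Equil      0.06284      1.555    0.01524
  solve Keq expr → x = 0.001165; check Q = 0.09142

x = 0.001165 M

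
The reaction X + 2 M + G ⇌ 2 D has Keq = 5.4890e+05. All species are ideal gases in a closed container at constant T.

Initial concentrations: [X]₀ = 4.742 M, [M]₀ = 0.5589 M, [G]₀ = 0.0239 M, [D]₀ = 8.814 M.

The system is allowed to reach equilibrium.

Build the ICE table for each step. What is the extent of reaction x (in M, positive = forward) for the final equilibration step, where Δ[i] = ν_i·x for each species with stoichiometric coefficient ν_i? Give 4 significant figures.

Q₀ = 2194 vs Keq = 5.4890e+05 ⇒ Q<K, forward
Step 1:
                  X         M         G         D
  I           4.742    0.5589    0.0239     8.814
  C        -0.02378  -0.04757  -0.02378   0.04757
  E           4.718    0.5113 1.1597e-04     8.862
  solve Keq expr → x = 0.02378; check Q = 5.4890e+05

x = 0.02378 M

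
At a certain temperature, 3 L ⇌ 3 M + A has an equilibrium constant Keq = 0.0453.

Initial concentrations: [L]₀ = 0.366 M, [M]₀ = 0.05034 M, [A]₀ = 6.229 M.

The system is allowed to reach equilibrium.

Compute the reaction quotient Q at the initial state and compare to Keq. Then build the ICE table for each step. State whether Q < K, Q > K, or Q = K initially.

Q₀ = 0.01621; Q < K (proceeds forward)

Q₀ = 0.01621 vs Keq = 0.0453 ⇒ Q<K, forward
Step 1:
                  L         M         A
  Initial     0.366   0.05034     6.229
  Change   -0.01721   0.01721  0.005738
  Equil      0.3488   0.06755     6.235
  solve Keq expr → x = 0.005738; check Q = 0.0453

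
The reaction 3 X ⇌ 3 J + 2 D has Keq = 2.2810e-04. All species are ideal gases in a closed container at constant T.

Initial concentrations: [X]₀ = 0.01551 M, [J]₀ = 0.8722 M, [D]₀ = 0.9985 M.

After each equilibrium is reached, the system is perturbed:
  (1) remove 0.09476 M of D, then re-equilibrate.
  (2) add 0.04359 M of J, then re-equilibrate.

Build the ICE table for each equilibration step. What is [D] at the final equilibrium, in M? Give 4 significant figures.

[D]_eq = 0.3601 M

Q₀ = 1.7730e+05 vs Keq = 2.2810e-04 ⇒ Q>K, reverse
Step 1:
                   X          J          D
  I          0.01551     0.8722     0.9985
  C           0.7908    -0.7908    -0.5272
  E           0.8064    0.08136     0.4713
  solve Keq expr → x = -0.2636; check Q = 2.2810e-04
Then remove 0.09476 M of D.
Step 2:
                   X          J          D
  I           0.8064    0.08136     0.3765
  C         -0.01072    0.01072   0.007145
  E           0.7956    0.09207     0.3837
  solve Keq expr → x = 0.003572; check Q = 2.2810e-04
Then add 0.04359 M of J.
Step 3:
                   X          J          D
  I           0.7956     0.1357     0.3837
  C          0.03535   -0.03535   -0.02357
  E            0.831     0.1003     0.3601
  solve Keq expr → x = -0.01178; check Q = 2.2810e-04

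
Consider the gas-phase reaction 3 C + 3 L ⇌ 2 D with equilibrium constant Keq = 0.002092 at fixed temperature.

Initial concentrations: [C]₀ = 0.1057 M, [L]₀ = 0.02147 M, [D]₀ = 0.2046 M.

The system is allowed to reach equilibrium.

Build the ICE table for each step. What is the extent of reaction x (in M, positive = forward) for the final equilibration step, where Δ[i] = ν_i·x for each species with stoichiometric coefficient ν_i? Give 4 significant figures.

Q₀ = 3.5817e+06 vs Keq = 0.002092 ⇒ Q>K, reverse
Step 1:
                    C           L           D
  init         0.1057     0.02147      0.2046
  Δ            0.3036      0.3036     -0.2024
  eq           0.4093       0.325    0.002219
  solve Keq expr → x = -0.1012; check Q = 0.002092

x = -0.1012 M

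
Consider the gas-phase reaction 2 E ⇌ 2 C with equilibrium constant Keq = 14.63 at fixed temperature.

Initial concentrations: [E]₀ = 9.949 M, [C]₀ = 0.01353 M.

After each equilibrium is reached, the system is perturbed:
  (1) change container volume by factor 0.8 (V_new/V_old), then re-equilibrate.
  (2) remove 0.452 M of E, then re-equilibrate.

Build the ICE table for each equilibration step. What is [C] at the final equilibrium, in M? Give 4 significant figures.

Q₀ = 1.8494e-06 vs Keq = 14.63 ⇒ Q<K, forward
Step 1:
                   E          C
  I            9.949    0.01353
  C           -7.884      7.884
  E            2.065      7.898
  solve Keq expr → x = 3.942; check Q = 14.63
Then change container volume by factor 0.8 (V_new/V_old).
Step 2:
                   E          C
  I            2.581      9.872
  C                0          0
  E            2.581      9.872
  solve Keq expr → x = 0; check Q = 14.63
Then remove 0.452 M of E.
Step 3:
                   E          C
  I            2.129      9.872
  C           0.3583    -0.3583
  E            2.487      9.514
  solve Keq expr → x = -0.1792; check Q = 14.63

[C]_eq = 9.514 M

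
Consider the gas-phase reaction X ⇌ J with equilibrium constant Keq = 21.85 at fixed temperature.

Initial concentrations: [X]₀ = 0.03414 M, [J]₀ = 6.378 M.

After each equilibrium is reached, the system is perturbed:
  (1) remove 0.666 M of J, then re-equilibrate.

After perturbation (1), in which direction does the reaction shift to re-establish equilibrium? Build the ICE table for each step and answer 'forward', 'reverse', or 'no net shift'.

Direction: forward

Q₀ = 186.8 vs Keq = 21.85 ⇒ Q>K, reverse
Step 1:
                    X           J
  I           0.03414       6.378
  C            0.2465     -0.2465
  E            0.2806       6.132
  solve Keq expr → x = -0.2465; check Q = 21.85
Then remove 0.666 M of J.
Step 2:
                    X           J
  I            0.2806       5.466
  C          -0.02915     0.02915
  E            0.2515       5.495
  solve Keq expr → x = 0.02915; check Q = 21.85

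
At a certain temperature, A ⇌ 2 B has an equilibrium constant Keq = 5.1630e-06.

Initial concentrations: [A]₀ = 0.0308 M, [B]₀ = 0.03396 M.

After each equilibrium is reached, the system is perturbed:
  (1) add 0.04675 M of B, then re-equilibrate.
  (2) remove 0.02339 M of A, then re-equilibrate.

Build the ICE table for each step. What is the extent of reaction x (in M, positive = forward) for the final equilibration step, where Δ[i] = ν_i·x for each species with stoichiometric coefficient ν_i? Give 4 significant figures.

Q₀ = 0.03744 vs Keq = 5.1630e-06 ⇒ Q>K, reverse
Step 1:
                    A           B
  init         0.0308     0.03396
  Δ           0.01673    -0.03346
  eq          0.04753  4.9539e-04
  solve Keq expr → x = -0.01673; check Q = 5.1630e-06
Then add 0.04675 M of B.
Step 2:
                    A           B
  init        0.04753     0.04725
  Δ           0.02332    -0.04664
  eq          0.07085  6.0482e-04
  solve Keq expr → x = -0.02332; check Q = 5.1630e-06
Then remove 0.02339 M of A.
Step 3:
                    A           B
  init        0.04746  6.0482e-04
  Δ        5.4757e-05 -1.0951e-04
  eq          0.04752  4.9531e-04
  solve Keq expr → x = -5.4757e-05; check Q = 5.1630e-06

x = -5.4757e-05 M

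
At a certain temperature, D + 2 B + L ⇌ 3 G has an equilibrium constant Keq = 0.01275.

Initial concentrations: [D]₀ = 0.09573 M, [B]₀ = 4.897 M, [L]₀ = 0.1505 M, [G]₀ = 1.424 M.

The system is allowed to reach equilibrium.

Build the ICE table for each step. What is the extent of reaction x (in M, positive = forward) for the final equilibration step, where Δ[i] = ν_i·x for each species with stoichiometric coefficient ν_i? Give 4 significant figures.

x = -0.3306 M

Q₀ = 8.358 vs Keq = 0.01275 ⇒ Q>K, reverse
Step 1:
                  D         B         L         G
  I         0.09573     4.897    0.1505     1.424
  C          0.3306    0.6611    0.3306   -0.9917
  E          0.4263     5.558    0.4811    0.4323
  solve Keq expr → x = -0.3306; check Q = 0.01275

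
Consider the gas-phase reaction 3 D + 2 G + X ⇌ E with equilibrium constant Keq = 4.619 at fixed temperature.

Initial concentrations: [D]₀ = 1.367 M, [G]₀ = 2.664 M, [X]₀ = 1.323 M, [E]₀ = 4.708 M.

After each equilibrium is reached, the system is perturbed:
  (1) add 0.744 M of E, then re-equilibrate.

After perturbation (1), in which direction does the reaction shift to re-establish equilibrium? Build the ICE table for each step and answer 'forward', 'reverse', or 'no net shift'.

Q₀ = 0.1963 vs Keq = 4.619 ⇒ Q<K, forward
Step 1:
                  D         G         X         E
  I           1.367     2.664     1.323     4.708
  C          -0.766   -0.5107   -0.2553    0.2553
  E           0.601     2.153     1.068     4.963
  solve Keq expr → x = 0.2553; check Q = 4.619
Then add 0.744 M of E.
Step 2:
                  D         G         X         E
  I           0.601     2.153     1.068     5.707
  C         0.02375   0.01583  0.007915 -0.007915
  E          0.6247     2.169     1.076     5.699
  solve Keq expr → x = -0.007915; check Q = 4.619

Direction: reverse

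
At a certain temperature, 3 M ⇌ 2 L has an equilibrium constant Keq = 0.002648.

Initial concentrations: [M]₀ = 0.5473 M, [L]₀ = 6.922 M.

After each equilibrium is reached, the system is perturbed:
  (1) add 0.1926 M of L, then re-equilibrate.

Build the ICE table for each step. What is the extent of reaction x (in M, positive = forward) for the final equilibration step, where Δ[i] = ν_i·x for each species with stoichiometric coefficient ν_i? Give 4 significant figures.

x = -0.07148 M

Q₀ = 292.3 vs Keq = 0.002648 ⇒ Q>K, reverse
Step 1:
                  M         L
  init       0.5473     6.922
  Δ           8.338    -5.559
  eq          8.886     1.363
  solve Keq expr → x = -2.779; check Q = 0.002648
Then add 0.1926 M of L.
Step 2:
                  M         L
  init        8.886     1.556
  Δ          0.2144    -0.143
  eq            9.1     1.413
  solve Keq expr → x = -0.07148; check Q = 0.002648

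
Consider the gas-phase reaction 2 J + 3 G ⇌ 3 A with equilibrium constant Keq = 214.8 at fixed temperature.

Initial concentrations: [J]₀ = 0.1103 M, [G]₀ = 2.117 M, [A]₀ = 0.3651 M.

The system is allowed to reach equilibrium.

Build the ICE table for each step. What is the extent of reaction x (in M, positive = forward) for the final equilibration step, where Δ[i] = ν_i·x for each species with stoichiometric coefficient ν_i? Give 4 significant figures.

x = 0.05055 M

Q₀ = 0.4216 vs Keq = 214.8 ⇒ Q<K, forward
Step 1:
                    J           G           A
  Initial      0.1103       2.117      0.3651
  Change      -0.1011     -0.1517      0.1517
  Equil      0.009199       1.965      0.5168
  solve Keq expr → x = 0.05055; check Q = 214.8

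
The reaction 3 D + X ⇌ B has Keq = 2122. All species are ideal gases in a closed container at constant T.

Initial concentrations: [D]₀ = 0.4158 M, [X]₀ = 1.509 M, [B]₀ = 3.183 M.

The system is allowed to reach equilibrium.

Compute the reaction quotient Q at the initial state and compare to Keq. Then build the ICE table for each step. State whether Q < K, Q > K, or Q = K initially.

Q₀ = 29.34; Q < K (proceeds forward)

Q₀ = 29.34 vs Keq = 2122 ⇒ Q<K, forward
Step 1:
                    D           X           B
  Initial      0.4158       1.509       3.183
  Change      -0.3125     -0.1042      0.1042
  Equil        0.1033       1.405       3.287
  solve Keq expr → x = 0.1042; check Q = 2122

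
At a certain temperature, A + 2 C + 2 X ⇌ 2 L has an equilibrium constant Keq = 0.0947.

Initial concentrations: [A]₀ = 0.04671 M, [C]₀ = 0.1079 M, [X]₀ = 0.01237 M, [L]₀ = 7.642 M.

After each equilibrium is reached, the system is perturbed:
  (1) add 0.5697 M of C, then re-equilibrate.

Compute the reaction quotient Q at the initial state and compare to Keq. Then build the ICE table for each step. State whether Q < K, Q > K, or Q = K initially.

Q₀ = 7.0181e+08; Q > K (proceeds reverse)

Q₀ = 7.0181e+08 vs Keq = 0.0947 ⇒ Q>K, reverse
Step 1:
                  A         C         X         L
  init      0.04671    0.1079   0.01237     7.642
  Δ           1.629     3.258     3.258    -3.258
  eq          1.676     3.366      3.27     4.384
  solve Keq expr → x = -1.629; check Q = 0.0947
Then add 0.5697 M of C.
Step 2:
                  A         C         X         L
  init        1.676     3.935      3.27     4.384
  Δ        -0.08228   -0.1646   -0.1646    0.1646
  eq          1.593     3.771     3.106     4.549
  solve Keq expr → x = 0.08228; check Q = 0.0947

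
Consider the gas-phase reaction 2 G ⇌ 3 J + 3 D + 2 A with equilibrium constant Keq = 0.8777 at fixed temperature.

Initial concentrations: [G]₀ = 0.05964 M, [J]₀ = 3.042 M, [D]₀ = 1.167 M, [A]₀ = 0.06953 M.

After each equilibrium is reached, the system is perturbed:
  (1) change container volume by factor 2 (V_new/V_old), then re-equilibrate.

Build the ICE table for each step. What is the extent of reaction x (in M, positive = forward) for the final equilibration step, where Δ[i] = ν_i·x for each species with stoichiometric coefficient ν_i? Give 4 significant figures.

x = 0.0126 M

Q₀ = 60.81 vs Keq = 0.8777 ⇒ Q>K, reverse
Step 1:
                   G          J          D          A
  init       0.05964      3.042      1.167    0.06953
  Δ          0.05158   -0.07737   -0.07737   -0.05158
  eq          0.1112      2.965       1.09    0.01795
  solve Keq expr → x = -0.02579; check Q = 0.8777
Then change container volume by factor 2 (V_new/V_old).
Step 2:
                   G          J          D          A
  init       0.05561      1.482     0.5448   0.008974
  Δ          -0.0252    0.03781    0.03781     0.0252
  eq         0.03041       1.52     0.5826    0.03418
  solve Keq expr → x = 0.0126; check Q = 0.8777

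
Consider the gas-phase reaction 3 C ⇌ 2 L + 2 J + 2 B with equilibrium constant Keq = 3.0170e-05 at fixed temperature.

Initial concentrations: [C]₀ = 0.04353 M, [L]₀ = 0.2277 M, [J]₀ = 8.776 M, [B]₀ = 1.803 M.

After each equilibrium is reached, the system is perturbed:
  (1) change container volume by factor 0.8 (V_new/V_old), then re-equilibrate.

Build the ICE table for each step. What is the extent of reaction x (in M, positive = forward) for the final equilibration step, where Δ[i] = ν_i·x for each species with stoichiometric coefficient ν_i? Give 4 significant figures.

x = -1.7310e-05 M

Q₀ = 1.5738e+05 vs Keq = 3.0170e-05 ⇒ Q>K, reverse
Step 1:
                    C           L           J           B
  I           0.04353      0.2277       8.776       1.803
  C            0.3414     -0.2276     -0.2276     -0.2276
  E            0.3849  9.7407e-05       8.548       1.575
  solve Keq expr → x = -0.1138; check Q = 3.0170e-05
Then change container volume by factor 0.8 (V_new/V_old).
Step 2:
                    C           L           J           B
  I            0.4812  1.2176e-04       10.69       1.969
  C        5.1929e-05 -3.4620e-05 -3.4620e-05 -3.4620e-05
  E            0.4812  8.7140e-05       10.69       1.969
  solve Keq expr → x = -1.7310e-05; check Q = 3.0170e-05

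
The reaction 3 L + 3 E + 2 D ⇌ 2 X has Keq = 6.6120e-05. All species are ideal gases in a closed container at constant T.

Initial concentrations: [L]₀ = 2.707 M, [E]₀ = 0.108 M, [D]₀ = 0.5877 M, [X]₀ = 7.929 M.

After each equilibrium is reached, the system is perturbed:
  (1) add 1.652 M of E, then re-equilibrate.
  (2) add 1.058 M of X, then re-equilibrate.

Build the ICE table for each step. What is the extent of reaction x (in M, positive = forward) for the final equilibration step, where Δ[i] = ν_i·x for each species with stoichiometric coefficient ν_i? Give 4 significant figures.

Q₀ = 7284 vs Keq = 6.6120e-05 ⇒ Q>K, reverse
Step 1:
                    L           E           D           X
  init          2.707       0.108      0.5877       7.929
  Δ             4.356       4.356       2.904      -2.904
  eq            7.063       4.464       3.491       5.025
  solve Keq expr → x = -1.452; check Q = 6.6120e-05
Then add 1.652 M of E.
Step 2:
                    L           E           D           X
  init          7.063       6.116       3.491       5.025
  Δ           -0.5834     -0.5834     -0.3889      0.3889
  eq            6.479       5.532       3.103       5.414
  solve Keq expr → x = 0.1945; check Q = 6.6120e-05
Then add 1.058 M of X.
Step 3:
                    L           E           D           X
  init          6.479       5.532       3.103       6.472
  Δ             0.221       0.221      0.1473     -0.1473
  eq              6.7       5.753        3.25       6.325
  solve Keq expr → x = -0.07367; check Q = 6.6120e-05

x = -0.07367 M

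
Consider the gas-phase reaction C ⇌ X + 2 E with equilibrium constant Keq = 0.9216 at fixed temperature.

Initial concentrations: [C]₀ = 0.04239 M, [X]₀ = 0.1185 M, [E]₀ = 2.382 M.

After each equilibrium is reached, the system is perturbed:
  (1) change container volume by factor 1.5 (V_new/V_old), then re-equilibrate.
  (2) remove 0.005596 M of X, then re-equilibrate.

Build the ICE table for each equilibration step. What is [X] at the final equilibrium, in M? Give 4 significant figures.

Q₀ = 15.86 vs Keq = 0.9216 ⇒ Q>K, reverse
Step 1:
                   C          X          E
  Initial    0.04239     0.1185      2.382
  Change      0.0927    -0.0927    -0.1854
  Equil       0.1351     0.0258      2.197
  solve Keq expr → x = -0.0927; check Q = 0.9216
Then change container volume by factor 1.5 (V_new/V_old).
Step 2:
                   C          X          E
  Initial    0.09006     0.0172      1.464
  Change    -0.01418    0.01418    0.02836
  Equil      0.07588    0.03138      1.493
  solve Keq expr → x = 0.01418; check Q = 0.9216
Then remove 0.005596 M of X.
Step 3:
                   C          X          E
  Initial    0.07588    0.02579      1.493
  Change   -0.003748   0.003748   0.007497
  Equil      0.07213    0.02953        1.5
  solve Keq expr → x = 0.003748; check Q = 0.9216

[X]_eq = 0.02953 M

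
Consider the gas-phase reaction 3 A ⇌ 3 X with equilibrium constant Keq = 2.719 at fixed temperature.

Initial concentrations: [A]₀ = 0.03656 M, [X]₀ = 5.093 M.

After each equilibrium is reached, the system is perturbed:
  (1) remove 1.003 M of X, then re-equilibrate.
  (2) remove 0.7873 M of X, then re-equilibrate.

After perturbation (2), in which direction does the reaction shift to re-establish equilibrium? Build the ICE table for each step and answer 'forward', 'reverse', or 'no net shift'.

Direction: forward

Q₀ = 2.7034e+06 vs Keq = 2.719 ⇒ Q>K, reverse
Step 1:
                  A         X
  init      0.03656     5.093
  Δ           2.105    -2.105
  eq          2.141     2.988
  solve Keq expr → x = -0.7015; check Q = 2.719
Then remove 1.003 M of X.
Step 2:
                  A         X
  init        2.141     1.985
  Δ         -0.4187    0.4187
  eq          1.722     2.404
  solve Keq expr → x = 0.1396; check Q = 2.719
Then remove 0.7873 M of X.
Step 3:
                  A         X
  init        1.722     1.617
  Δ         -0.3286    0.3286
  eq          1.394     1.945
  solve Keq expr → x = 0.1095; check Q = 2.719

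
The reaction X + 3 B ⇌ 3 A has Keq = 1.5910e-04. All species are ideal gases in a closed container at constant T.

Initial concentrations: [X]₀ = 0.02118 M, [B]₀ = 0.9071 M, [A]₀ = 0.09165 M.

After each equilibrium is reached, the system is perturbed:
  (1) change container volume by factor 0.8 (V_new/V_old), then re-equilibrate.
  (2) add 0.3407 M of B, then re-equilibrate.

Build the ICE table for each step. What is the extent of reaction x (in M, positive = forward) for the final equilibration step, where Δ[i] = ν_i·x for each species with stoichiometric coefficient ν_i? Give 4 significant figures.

x = 0.002171 M

Q₀ = 0.0487 vs Keq = 1.5910e-04 ⇒ Q>K, reverse
Step 1:
                  X         B         A
  I         0.02118    0.9071   0.09165
  C         0.02424   0.07271  -0.07271
  E         0.04542    0.9798   0.01894
  solve Keq expr → x = -0.02424; check Q = 1.5910e-04
Then change container volume by factor 0.8 (V_new/V_old).
Step 2:
                  X         B         A
  I         0.05677     1.225   0.02368
  C       -5.6913e-04 -0.001707  0.001707
  E          0.0562     1.223   0.02539
  solve Keq expr → x = 5.6913e-04; check Q = 1.5910e-04
Then add 0.3407 M of B.
Step 3:
                  X         B         A
  I          0.0562     1.564   0.02539
  C       -0.002171 -0.006514  0.006514
  E         0.05403     1.557    0.0319
  solve Keq expr → x = 0.002171; check Q = 1.5910e-04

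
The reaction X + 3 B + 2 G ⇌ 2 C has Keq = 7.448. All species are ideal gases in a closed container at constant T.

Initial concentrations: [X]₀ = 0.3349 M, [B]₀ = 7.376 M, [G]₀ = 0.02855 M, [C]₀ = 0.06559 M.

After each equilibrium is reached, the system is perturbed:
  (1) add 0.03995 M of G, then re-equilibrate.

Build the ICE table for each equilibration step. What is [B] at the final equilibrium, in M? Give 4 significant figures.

[B]_eq = 7.28 M

Q₀ = 0.03927 vs Keq = 7.448 ⇒ Q<K, forward
Step 1:
                   X          B          G          C
  init        0.3349      7.376    0.02855    0.06559
  Δ         -0.01279   -0.03838   -0.02559    0.02559
  eq          0.3221      7.338   0.002962    0.09118
  solve Keq expr → x = 0.01279; check Q = 7.448
Then add 0.03995 M of G.
Step 2:
                   X          B          G          C
  init        0.3221      7.338    0.04291    0.09118
  Δ         -0.01926   -0.05777   -0.03852    0.03852
  eq          0.3028       7.28   0.004396     0.1297
  solve Keq expr → x = 0.01926; check Q = 7.448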